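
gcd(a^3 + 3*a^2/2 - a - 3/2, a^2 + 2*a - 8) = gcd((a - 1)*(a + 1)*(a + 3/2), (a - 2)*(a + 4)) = 1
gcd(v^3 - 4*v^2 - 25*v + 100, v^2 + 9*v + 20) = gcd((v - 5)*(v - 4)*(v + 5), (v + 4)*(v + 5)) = v + 5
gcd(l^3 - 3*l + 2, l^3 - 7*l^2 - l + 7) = l - 1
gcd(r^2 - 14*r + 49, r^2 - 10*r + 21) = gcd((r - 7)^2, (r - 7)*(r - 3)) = r - 7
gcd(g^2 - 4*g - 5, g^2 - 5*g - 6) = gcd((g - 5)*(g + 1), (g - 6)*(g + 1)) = g + 1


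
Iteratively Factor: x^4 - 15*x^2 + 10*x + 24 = (x - 2)*(x^3 + 2*x^2 - 11*x - 12) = (x - 2)*(x + 4)*(x^2 - 2*x - 3) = (x - 3)*(x - 2)*(x + 4)*(x + 1)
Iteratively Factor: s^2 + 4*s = (s)*(s + 4)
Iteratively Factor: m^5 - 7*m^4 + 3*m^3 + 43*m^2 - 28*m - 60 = (m + 2)*(m^4 - 9*m^3 + 21*m^2 + m - 30) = (m - 3)*(m + 2)*(m^3 - 6*m^2 + 3*m + 10) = (m - 3)*(m + 1)*(m + 2)*(m^2 - 7*m + 10) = (m - 5)*(m - 3)*(m + 1)*(m + 2)*(m - 2)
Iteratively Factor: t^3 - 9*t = (t)*(t^2 - 9) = t*(t - 3)*(t + 3)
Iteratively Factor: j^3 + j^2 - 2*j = (j - 1)*(j^2 + 2*j) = j*(j - 1)*(j + 2)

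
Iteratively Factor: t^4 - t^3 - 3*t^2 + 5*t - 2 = (t + 2)*(t^3 - 3*t^2 + 3*t - 1) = (t - 1)*(t + 2)*(t^2 - 2*t + 1) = (t - 1)^2*(t + 2)*(t - 1)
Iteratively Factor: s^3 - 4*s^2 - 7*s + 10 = (s - 5)*(s^2 + s - 2) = (s - 5)*(s - 1)*(s + 2)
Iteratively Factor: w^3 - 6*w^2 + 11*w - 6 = (w - 3)*(w^2 - 3*w + 2) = (w - 3)*(w - 2)*(w - 1)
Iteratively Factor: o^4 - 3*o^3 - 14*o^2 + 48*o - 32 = (o + 4)*(o^3 - 7*o^2 + 14*o - 8) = (o - 4)*(o + 4)*(o^2 - 3*o + 2) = (o - 4)*(o - 2)*(o + 4)*(o - 1)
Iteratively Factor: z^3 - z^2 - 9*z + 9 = (z + 3)*(z^2 - 4*z + 3) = (z - 1)*(z + 3)*(z - 3)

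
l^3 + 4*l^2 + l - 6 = (l - 1)*(l + 2)*(l + 3)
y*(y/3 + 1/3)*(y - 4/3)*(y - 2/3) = y^4/3 - y^3/3 - 10*y^2/27 + 8*y/27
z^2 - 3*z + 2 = (z - 2)*(z - 1)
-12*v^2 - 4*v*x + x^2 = (-6*v + x)*(2*v + x)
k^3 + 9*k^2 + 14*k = k*(k + 2)*(k + 7)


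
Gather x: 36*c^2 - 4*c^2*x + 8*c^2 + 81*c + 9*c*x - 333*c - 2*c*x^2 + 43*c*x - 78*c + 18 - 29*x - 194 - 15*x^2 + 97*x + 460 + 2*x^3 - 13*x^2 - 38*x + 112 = 44*c^2 - 330*c + 2*x^3 + x^2*(-2*c - 28) + x*(-4*c^2 + 52*c + 30) + 396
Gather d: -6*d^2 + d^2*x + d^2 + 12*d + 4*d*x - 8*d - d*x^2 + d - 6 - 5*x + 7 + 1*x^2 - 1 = d^2*(x - 5) + d*(-x^2 + 4*x + 5) + x^2 - 5*x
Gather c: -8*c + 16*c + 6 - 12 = 8*c - 6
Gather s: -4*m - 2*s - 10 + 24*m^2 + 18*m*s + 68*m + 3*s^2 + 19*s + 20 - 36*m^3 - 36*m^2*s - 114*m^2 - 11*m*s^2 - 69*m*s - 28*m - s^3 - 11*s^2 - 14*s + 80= -36*m^3 - 90*m^2 + 36*m - s^3 + s^2*(-11*m - 8) + s*(-36*m^2 - 51*m + 3) + 90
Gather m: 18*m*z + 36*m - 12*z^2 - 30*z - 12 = m*(18*z + 36) - 12*z^2 - 30*z - 12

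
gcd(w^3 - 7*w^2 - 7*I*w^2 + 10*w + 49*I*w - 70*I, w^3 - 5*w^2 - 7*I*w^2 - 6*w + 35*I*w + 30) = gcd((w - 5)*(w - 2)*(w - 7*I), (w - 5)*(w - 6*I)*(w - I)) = w - 5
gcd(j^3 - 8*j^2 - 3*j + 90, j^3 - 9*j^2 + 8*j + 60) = j^2 - 11*j + 30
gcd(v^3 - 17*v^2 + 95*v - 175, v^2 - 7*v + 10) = v - 5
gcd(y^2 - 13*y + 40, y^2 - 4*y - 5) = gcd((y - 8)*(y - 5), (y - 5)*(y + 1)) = y - 5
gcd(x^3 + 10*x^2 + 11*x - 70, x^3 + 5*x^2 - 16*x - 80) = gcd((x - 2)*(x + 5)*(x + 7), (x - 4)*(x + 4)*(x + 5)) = x + 5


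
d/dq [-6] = 0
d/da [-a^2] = -2*a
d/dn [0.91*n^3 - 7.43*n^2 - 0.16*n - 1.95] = 2.73*n^2 - 14.86*n - 0.16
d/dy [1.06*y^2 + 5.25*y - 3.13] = 2.12*y + 5.25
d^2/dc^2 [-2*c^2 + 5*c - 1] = -4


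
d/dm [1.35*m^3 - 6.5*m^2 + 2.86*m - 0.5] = 4.05*m^2 - 13.0*m + 2.86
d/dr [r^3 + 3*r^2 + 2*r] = 3*r^2 + 6*r + 2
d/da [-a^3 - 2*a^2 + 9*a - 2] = -3*a^2 - 4*a + 9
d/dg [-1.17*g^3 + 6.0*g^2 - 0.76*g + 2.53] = -3.51*g^2 + 12.0*g - 0.76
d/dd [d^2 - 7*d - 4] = 2*d - 7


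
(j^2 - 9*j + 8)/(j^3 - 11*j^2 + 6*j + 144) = (j - 1)/(j^2 - 3*j - 18)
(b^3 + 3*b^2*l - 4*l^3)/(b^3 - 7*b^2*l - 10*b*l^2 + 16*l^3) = (b + 2*l)/(b - 8*l)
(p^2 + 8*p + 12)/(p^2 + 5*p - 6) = (p + 2)/(p - 1)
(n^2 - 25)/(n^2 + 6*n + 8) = (n^2 - 25)/(n^2 + 6*n + 8)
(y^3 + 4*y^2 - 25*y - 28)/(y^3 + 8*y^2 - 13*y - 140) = (y + 1)/(y + 5)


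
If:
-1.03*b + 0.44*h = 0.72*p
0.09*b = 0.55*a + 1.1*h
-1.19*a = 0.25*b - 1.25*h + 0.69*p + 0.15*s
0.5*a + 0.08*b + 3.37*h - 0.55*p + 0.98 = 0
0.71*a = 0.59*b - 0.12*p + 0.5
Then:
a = 10.35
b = 8.56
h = -4.48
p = -14.98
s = -64.76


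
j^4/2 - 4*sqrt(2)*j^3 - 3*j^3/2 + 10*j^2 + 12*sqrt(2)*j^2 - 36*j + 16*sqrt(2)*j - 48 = (j/2 + 1/2)*(j - 4)*(j - 6*sqrt(2))*(j - 2*sqrt(2))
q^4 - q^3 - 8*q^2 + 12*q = q*(q - 2)^2*(q + 3)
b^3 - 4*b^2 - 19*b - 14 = (b - 7)*(b + 1)*(b + 2)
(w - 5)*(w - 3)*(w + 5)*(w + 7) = w^4 + 4*w^3 - 46*w^2 - 100*w + 525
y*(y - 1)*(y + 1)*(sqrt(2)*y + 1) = sqrt(2)*y^4 + y^3 - sqrt(2)*y^2 - y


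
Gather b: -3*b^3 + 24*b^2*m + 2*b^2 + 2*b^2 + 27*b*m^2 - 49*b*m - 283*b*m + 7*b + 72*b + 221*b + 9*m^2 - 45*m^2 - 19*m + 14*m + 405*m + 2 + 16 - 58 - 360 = -3*b^3 + b^2*(24*m + 4) + b*(27*m^2 - 332*m + 300) - 36*m^2 + 400*m - 400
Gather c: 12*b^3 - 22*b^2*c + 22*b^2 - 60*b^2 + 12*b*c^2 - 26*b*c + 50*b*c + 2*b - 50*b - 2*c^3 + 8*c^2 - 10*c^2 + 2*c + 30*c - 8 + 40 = 12*b^3 - 38*b^2 - 48*b - 2*c^3 + c^2*(12*b - 2) + c*(-22*b^2 + 24*b + 32) + 32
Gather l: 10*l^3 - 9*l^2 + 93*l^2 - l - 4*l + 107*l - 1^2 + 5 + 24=10*l^3 + 84*l^2 + 102*l + 28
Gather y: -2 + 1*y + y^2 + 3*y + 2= y^2 + 4*y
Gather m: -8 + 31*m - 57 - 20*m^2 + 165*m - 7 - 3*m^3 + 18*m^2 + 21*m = -3*m^3 - 2*m^2 + 217*m - 72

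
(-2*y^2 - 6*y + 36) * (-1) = 2*y^2 + 6*y - 36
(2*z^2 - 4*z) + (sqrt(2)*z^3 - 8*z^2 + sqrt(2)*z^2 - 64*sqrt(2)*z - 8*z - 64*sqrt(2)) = sqrt(2)*z^3 - 6*z^2 + sqrt(2)*z^2 - 64*sqrt(2)*z - 12*z - 64*sqrt(2)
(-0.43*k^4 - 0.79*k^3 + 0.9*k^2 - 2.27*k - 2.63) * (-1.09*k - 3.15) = 0.4687*k^5 + 2.2156*k^4 + 1.5075*k^3 - 0.3607*k^2 + 10.0172*k + 8.2845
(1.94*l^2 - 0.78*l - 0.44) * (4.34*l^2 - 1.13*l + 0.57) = 8.4196*l^4 - 5.5774*l^3 + 0.0775999999999999*l^2 + 0.0526*l - 0.2508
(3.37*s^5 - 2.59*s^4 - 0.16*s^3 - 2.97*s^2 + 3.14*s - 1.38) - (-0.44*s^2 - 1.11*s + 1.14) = 3.37*s^5 - 2.59*s^4 - 0.16*s^3 - 2.53*s^2 + 4.25*s - 2.52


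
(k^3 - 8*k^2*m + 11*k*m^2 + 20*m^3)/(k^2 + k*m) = k - 9*m + 20*m^2/k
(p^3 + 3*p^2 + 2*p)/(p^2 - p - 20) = p*(p^2 + 3*p + 2)/(p^2 - p - 20)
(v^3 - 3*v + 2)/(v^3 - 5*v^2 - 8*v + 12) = (v - 1)/(v - 6)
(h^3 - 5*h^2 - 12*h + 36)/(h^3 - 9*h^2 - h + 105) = (h^2 - 8*h + 12)/(h^2 - 12*h + 35)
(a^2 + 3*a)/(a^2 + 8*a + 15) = a/(a + 5)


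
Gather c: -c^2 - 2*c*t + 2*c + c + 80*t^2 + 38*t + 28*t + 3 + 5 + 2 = -c^2 + c*(3 - 2*t) + 80*t^2 + 66*t + 10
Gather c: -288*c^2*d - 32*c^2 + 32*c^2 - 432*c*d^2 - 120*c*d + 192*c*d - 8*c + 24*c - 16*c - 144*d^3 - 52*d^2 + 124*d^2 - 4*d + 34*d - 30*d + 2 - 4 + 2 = -288*c^2*d + c*(-432*d^2 + 72*d) - 144*d^3 + 72*d^2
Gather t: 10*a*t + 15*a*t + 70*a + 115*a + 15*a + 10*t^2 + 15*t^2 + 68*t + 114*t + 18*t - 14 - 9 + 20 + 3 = 200*a + 25*t^2 + t*(25*a + 200)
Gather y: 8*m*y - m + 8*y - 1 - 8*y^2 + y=-m - 8*y^2 + y*(8*m + 9) - 1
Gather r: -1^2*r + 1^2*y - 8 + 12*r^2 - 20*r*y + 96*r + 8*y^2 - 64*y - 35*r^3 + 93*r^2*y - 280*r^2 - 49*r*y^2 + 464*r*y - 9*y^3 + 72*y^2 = -35*r^3 + r^2*(93*y - 268) + r*(-49*y^2 + 444*y + 95) - 9*y^3 + 80*y^2 - 63*y - 8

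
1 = 1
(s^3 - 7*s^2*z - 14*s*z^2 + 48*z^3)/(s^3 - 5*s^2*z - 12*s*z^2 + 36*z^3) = (-s + 8*z)/(-s + 6*z)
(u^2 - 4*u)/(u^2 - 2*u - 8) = u/(u + 2)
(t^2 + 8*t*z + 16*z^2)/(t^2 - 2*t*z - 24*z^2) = (-t - 4*z)/(-t + 6*z)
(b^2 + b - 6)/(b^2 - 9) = (b - 2)/(b - 3)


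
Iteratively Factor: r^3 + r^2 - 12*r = (r - 3)*(r^2 + 4*r) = (r - 3)*(r + 4)*(r)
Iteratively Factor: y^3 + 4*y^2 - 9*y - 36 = (y - 3)*(y^2 + 7*y + 12) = (y - 3)*(y + 3)*(y + 4)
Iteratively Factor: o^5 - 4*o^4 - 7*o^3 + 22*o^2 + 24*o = (o - 3)*(o^4 - o^3 - 10*o^2 - 8*o) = o*(o - 3)*(o^3 - o^2 - 10*o - 8) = o*(o - 4)*(o - 3)*(o^2 + 3*o + 2) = o*(o - 4)*(o - 3)*(o + 1)*(o + 2)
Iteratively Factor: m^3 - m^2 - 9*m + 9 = (m - 1)*(m^2 - 9) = (m - 3)*(m - 1)*(m + 3)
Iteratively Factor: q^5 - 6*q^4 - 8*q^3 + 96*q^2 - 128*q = (q + 4)*(q^4 - 10*q^3 + 32*q^2 - 32*q) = (q - 4)*(q + 4)*(q^3 - 6*q^2 + 8*q) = (q - 4)*(q - 2)*(q + 4)*(q^2 - 4*q) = q*(q - 4)*(q - 2)*(q + 4)*(q - 4)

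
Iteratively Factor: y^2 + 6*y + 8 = (y + 4)*(y + 2)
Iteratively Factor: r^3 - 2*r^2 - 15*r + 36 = (r - 3)*(r^2 + r - 12) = (r - 3)*(r + 4)*(r - 3)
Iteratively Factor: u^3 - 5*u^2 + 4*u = (u)*(u^2 - 5*u + 4) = u*(u - 4)*(u - 1)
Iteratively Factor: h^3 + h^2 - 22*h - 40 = (h - 5)*(h^2 + 6*h + 8) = (h - 5)*(h + 4)*(h + 2)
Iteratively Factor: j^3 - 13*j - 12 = (j - 4)*(j^2 + 4*j + 3) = (j - 4)*(j + 1)*(j + 3)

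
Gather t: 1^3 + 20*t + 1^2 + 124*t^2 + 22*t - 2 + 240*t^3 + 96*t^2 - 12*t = 240*t^3 + 220*t^2 + 30*t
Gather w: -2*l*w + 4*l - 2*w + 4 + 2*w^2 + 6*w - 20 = 4*l + 2*w^2 + w*(4 - 2*l) - 16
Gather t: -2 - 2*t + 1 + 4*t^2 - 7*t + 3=4*t^2 - 9*t + 2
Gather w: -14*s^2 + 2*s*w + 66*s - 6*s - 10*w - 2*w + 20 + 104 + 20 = -14*s^2 + 60*s + w*(2*s - 12) + 144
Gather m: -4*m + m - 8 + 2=-3*m - 6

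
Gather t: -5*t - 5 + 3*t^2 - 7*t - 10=3*t^2 - 12*t - 15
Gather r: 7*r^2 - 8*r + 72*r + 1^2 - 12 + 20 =7*r^2 + 64*r + 9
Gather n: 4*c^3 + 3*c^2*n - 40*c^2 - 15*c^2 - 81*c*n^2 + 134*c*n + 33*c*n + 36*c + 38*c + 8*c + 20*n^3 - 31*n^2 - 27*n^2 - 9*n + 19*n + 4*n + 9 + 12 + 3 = 4*c^3 - 55*c^2 + 82*c + 20*n^3 + n^2*(-81*c - 58) + n*(3*c^2 + 167*c + 14) + 24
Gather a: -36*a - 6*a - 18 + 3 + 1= -42*a - 14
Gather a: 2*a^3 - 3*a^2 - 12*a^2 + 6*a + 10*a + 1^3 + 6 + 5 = 2*a^3 - 15*a^2 + 16*a + 12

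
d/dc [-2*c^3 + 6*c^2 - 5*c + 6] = -6*c^2 + 12*c - 5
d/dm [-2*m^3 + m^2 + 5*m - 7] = -6*m^2 + 2*m + 5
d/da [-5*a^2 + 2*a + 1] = 2 - 10*a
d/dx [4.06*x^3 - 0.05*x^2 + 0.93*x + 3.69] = 12.18*x^2 - 0.1*x + 0.93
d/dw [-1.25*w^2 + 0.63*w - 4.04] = 0.63 - 2.5*w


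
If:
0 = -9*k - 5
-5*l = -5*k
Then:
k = -5/9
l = -5/9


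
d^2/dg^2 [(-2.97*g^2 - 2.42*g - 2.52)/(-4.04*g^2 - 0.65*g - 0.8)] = (-5.6843418860808e-14*g^4 + 63.398104*g^3 + 189.188352*g^2 - 7.22352000000001*g - 12.87508)/(65.939264*g^6 + 31.82712*g^5 + 44.29254*g^4 + 12.879425*g^3 + 8.7708*g^2 + 1.248*g + 0.512)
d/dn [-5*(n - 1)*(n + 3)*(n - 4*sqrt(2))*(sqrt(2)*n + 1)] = -20*sqrt(2)*n^3 - 30*sqrt(2)*n^2 + 105*n^2 + 70*sqrt(2)*n + 140*n - 105 + 40*sqrt(2)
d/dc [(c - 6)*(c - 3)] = 2*c - 9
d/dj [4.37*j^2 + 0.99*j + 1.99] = 8.74*j + 0.99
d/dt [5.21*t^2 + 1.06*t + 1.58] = 10.42*t + 1.06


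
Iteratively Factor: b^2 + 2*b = (b + 2)*(b)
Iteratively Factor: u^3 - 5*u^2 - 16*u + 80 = (u - 5)*(u^2 - 16) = (u - 5)*(u + 4)*(u - 4)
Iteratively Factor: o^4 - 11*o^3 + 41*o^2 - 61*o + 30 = (o - 3)*(o^3 - 8*o^2 + 17*o - 10) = (o - 5)*(o - 3)*(o^2 - 3*o + 2) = (o - 5)*(o - 3)*(o - 1)*(o - 2)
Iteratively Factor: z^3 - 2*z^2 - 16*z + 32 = (z + 4)*(z^2 - 6*z + 8) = (z - 2)*(z + 4)*(z - 4)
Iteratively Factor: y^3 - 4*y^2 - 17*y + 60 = (y + 4)*(y^2 - 8*y + 15) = (y - 3)*(y + 4)*(y - 5)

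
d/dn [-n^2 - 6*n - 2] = -2*n - 6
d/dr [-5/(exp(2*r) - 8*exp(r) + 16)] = 10*(exp(r) - 4)*exp(r)/(exp(2*r) - 8*exp(r) + 16)^2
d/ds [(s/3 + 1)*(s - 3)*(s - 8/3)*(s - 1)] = 4*s^3/3 - 11*s^2/3 - 38*s/9 + 11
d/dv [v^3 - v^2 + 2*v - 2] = 3*v^2 - 2*v + 2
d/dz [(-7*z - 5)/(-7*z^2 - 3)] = 7*(-7*z^2 - 10*z + 3)/(49*z^4 + 42*z^2 + 9)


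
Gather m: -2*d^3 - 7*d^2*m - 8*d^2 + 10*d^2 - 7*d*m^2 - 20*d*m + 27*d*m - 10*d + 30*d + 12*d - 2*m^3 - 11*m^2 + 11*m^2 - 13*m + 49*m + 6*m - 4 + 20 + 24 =-2*d^3 + 2*d^2 - 7*d*m^2 + 32*d - 2*m^3 + m*(-7*d^2 + 7*d + 42) + 40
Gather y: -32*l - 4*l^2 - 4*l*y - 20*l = -4*l^2 - 4*l*y - 52*l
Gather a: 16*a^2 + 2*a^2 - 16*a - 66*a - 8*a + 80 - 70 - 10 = 18*a^2 - 90*a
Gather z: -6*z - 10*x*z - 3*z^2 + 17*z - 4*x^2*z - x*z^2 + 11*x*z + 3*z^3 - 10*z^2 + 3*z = 3*z^3 + z^2*(-x - 13) + z*(-4*x^2 + x + 14)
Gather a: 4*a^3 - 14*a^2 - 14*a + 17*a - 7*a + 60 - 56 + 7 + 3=4*a^3 - 14*a^2 - 4*a + 14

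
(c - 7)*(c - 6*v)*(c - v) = c^3 - 7*c^2*v - 7*c^2 + 6*c*v^2 + 49*c*v - 42*v^2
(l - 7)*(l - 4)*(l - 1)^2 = l^4 - 13*l^3 + 51*l^2 - 67*l + 28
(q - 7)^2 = q^2 - 14*q + 49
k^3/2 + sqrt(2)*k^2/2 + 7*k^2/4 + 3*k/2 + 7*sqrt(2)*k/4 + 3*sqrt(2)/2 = (k/2 + 1)*(k + 3/2)*(k + sqrt(2))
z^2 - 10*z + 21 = (z - 7)*(z - 3)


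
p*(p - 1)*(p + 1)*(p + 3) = p^4 + 3*p^3 - p^2 - 3*p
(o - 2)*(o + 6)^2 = o^3 + 10*o^2 + 12*o - 72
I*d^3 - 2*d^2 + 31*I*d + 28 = (d - 4*I)*(d + 7*I)*(I*d + 1)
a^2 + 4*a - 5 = (a - 1)*(a + 5)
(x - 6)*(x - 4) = x^2 - 10*x + 24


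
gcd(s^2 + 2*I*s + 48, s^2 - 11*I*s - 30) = s - 6*I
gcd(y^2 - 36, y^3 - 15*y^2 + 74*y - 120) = y - 6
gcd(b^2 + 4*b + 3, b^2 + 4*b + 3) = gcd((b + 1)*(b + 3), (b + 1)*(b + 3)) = b^2 + 4*b + 3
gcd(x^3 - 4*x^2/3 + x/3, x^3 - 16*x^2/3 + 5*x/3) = x^2 - x/3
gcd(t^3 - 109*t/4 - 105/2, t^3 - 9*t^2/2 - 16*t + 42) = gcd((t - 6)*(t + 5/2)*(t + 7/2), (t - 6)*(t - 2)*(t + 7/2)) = t^2 - 5*t/2 - 21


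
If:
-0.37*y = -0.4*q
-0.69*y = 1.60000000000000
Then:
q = -2.14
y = -2.32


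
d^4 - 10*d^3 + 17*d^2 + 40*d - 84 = (d - 7)*(d - 3)*(d - 2)*(d + 2)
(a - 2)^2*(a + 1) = a^3 - 3*a^2 + 4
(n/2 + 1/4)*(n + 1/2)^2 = n^3/2 + 3*n^2/4 + 3*n/8 + 1/16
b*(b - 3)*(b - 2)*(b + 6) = b^4 + b^3 - 24*b^2 + 36*b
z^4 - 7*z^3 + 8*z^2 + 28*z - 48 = (z - 4)*(z - 3)*(z - 2)*(z + 2)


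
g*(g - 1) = g^2 - g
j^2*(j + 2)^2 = j^4 + 4*j^3 + 4*j^2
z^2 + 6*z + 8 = (z + 2)*(z + 4)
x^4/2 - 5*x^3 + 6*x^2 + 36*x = x*(x/2 + 1)*(x - 6)^2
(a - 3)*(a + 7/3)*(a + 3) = a^3 + 7*a^2/3 - 9*a - 21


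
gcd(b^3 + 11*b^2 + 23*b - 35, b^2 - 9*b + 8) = b - 1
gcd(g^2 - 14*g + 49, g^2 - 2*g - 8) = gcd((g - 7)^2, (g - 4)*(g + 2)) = 1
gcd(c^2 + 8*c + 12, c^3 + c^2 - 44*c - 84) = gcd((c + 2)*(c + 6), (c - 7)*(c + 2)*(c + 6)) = c^2 + 8*c + 12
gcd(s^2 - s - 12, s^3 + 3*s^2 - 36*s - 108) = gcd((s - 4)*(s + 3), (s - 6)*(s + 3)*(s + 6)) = s + 3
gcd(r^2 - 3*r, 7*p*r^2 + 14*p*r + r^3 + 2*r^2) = r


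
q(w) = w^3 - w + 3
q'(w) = 3*w^2 - 1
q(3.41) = 39.24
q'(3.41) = 33.88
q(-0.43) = 3.35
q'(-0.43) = -0.45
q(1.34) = 4.07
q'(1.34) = 4.39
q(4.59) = 95.11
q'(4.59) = 62.20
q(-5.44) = -152.55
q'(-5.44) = 87.78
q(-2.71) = -14.19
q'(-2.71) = 21.03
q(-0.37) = 3.32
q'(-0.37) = -0.59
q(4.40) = 83.78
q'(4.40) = 57.08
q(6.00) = 213.00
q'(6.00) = 107.00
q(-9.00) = -717.00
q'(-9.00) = 242.00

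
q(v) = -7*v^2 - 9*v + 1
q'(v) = -14*v - 9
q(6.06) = -310.61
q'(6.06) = -93.84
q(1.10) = -17.37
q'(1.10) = -24.40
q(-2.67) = -24.87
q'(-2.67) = 28.38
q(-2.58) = -22.37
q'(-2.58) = 27.12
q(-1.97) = -8.44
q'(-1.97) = 18.58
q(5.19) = -234.26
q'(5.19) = -81.66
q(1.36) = -24.19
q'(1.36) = -28.04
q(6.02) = -306.86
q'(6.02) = -93.28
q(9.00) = -647.00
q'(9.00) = -135.00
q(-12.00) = -899.00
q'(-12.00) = 159.00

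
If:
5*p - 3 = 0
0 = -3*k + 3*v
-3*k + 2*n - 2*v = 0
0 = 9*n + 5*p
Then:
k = -2/15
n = -1/3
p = 3/5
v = -2/15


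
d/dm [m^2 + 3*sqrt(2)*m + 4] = 2*m + 3*sqrt(2)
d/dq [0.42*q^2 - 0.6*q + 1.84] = 0.84*q - 0.6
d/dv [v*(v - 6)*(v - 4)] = 3*v^2 - 20*v + 24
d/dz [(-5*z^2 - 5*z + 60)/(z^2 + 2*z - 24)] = 5*z*(24 - z)/(z^4 + 4*z^3 - 44*z^2 - 96*z + 576)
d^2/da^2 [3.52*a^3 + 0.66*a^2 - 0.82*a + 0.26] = 21.12*a + 1.32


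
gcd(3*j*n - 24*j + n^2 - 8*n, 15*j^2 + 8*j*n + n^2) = 3*j + n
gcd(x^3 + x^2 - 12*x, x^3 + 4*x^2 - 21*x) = x^2 - 3*x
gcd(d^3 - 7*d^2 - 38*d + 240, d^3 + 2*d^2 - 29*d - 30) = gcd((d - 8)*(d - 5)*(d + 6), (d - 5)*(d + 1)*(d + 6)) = d^2 + d - 30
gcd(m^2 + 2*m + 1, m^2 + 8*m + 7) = m + 1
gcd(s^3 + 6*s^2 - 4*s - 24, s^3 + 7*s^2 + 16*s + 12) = s + 2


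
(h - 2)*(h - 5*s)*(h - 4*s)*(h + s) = h^4 - 8*h^3*s - 2*h^3 + 11*h^2*s^2 + 16*h^2*s + 20*h*s^3 - 22*h*s^2 - 40*s^3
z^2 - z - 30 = (z - 6)*(z + 5)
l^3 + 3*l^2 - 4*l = l*(l - 1)*(l + 4)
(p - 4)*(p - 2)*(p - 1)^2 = p^4 - 8*p^3 + 21*p^2 - 22*p + 8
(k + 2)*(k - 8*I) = k^2 + 2*k - 8*I*k - 16*I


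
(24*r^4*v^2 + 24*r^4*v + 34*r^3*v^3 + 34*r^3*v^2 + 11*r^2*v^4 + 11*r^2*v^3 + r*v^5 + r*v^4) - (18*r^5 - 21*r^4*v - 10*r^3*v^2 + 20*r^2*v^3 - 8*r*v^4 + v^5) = -18*r^5 + 24*r^4*v^2 + 45*r^4*v + 34*r^3*v^3 + 44*r^3*v^2 + 11*r^2*v^4 - 9*r^2*v^3 + r*v^5 + 9*r*v^4 - v^5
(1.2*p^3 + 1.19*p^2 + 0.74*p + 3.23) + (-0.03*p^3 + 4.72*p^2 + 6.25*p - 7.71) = 1.17*p^3 + 5.91*p^2 + 6.99*p - 4.48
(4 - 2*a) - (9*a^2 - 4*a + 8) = -9*a^2 + 2*a - 4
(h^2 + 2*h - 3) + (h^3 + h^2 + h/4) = h^3 + 2*h^2 + 9*h/4 - 3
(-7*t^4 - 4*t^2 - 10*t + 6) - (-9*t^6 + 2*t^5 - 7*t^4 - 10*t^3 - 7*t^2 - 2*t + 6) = 9*t^6 - 2*t^5 + 10*t^3 + 3*t^2 - 8*t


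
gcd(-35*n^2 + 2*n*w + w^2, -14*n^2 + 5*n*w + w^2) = 7*n + w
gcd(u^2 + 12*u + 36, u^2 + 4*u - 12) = u + 6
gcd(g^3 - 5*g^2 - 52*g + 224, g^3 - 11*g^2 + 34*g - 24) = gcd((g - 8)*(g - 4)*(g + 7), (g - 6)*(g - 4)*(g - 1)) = g - 4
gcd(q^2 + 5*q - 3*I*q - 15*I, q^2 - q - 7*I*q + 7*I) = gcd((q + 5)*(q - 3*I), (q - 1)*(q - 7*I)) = 1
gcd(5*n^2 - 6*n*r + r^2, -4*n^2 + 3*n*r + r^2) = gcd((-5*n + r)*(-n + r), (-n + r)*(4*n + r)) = -n + r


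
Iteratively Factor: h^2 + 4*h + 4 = (h + 2)*(h + 2)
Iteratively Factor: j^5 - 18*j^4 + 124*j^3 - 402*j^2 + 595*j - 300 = (j - 5)*(j^4 - 13*j^3 + 59*j^2 - 107*j + 60) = (j - 5)*(j - 1)*(j^3 - 12*j^2 + 47*j - 60) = (j - 5)*(j - 4)*(j - 1)*(j^2 - 8*j + 15) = (j - 5)*(j - 4)*(j - 3)*(j - 1)*(j - 5)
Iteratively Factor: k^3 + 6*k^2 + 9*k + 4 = (k + 4)*(k^2 + 2*k + 1) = (k + 1)*(k + 4)*(k + 1)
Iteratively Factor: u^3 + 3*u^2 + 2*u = (u)*(u^2 + 3*u + 2) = u*(u + 2)*(u + 1)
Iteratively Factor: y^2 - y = (y - 1)*(y)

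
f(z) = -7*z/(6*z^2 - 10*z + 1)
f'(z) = -7*z*(10 - 12*z)/(6*z^2 - 10*z + 1)^2 - 7/(6*z^2 - 10*z + 1)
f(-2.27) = 0.29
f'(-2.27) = 0.07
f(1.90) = -3.63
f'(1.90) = 10.80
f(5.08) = -0.34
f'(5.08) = 0.10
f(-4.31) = 0.19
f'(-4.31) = 0.03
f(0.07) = -1.49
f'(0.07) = -62.62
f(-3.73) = 0.21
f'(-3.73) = 0.04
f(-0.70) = 0.45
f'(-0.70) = 0.11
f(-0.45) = 0.47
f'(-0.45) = 0.03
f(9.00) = -0.16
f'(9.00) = 0.02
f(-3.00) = 0.25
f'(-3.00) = 0.05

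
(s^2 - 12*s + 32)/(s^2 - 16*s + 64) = (s - 4)/(s - 8)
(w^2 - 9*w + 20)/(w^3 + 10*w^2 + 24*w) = (w^2 - 9*w + 20)/(w*(w^2 + 10*w + 24))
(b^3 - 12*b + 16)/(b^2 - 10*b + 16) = (b^2 + 2*b - 8)/(b - 8)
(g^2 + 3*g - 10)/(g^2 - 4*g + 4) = (g + 5)/(g - 2)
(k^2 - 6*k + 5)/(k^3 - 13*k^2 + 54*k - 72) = (k^2 - 6*k + 5)/(k^3 - 13*k^2 + 54*k - 72)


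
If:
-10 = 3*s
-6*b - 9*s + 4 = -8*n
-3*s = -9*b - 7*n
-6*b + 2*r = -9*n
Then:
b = 79/57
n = -61/19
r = 707/38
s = -10/3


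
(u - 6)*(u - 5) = u^2 - 11*u + 30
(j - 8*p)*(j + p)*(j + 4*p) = j^3 - 3*j^2*p - 36*j*p^2 - 32*p^3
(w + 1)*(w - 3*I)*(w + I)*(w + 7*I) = w^4 + w^3 + 5*I*w^3 + 17*w^2 + 5*I*w^2 + 17*w + 21*I*w + 21*I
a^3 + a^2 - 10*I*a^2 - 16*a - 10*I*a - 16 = (a + 1)*(a - 8*I)*(a - 2*I)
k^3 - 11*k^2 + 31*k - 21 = (k - 7)*(k - 3)*(k - 1)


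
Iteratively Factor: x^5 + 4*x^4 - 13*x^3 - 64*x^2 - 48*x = (x)*(x^4 + 4*x^3 - 13*x^2 - 64*x - 48) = x*(x + 1)*(x^3 + 3*x^2 - 16*x - 48) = x*(x + 1)*(x + 4)*(x^2 - x - 12) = x*(x - 4)*(x + 1)*(x + 4)*(x + 3)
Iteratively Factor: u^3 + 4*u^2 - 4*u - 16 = (u + 4)*(u^2 - 4) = (u + 2)*(u + 4)*(u - 2)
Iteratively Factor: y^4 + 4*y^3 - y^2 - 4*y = (y)*(y^3 + 4*y^2 - y - 4) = y*(y + 4)*(y^2 - 1) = y*(y - 1)*(y + 4)*(y + 1)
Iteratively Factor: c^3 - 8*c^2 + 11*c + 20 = (c - 4)*(c^2 - 4*c - 5) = (c - 4)*(c + 1)*(c - 5)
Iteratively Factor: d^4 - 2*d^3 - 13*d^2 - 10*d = (d)*(d^3 - 2*d^2 - 13*d - 10) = d*(d + 2)*(d^2 - 4*d - 5) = d*(d + 1)*(d + 2)*(d - 5)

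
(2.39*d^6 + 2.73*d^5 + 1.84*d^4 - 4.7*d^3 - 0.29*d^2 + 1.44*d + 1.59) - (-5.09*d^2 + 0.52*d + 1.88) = 2.39*d^6 + 2.73*d^5 + 1.84*d^4 - 4.7*d^3 + 4.8*d^2 + 0.92*d - 0.29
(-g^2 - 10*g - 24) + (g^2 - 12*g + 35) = 11 - 22*g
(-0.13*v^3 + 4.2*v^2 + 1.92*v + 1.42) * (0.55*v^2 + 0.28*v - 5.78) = -0.0715*v^5 + 2.2736*v^4 + 2.9834*v^3 - 22.9574*v^2 - 10.7*v - 8.2076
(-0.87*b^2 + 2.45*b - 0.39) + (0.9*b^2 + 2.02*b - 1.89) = 0.03*b^2 + 4.47*b - 2.28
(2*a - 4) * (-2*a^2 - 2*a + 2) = -4*a^3 + 4*a^2 + 12*a - 8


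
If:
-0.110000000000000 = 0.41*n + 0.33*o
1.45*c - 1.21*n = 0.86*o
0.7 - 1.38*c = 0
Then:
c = 0.51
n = 7.22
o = -9.31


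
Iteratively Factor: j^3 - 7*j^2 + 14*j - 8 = (j - 1)*(j^2 - 6*j + 8) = (j - 2)*(j - 1)*(j - 4)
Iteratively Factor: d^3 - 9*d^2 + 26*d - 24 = (d - 2)*(d^2 - 7*d + 12) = (d - 4)*(d - 2)*(d - 3)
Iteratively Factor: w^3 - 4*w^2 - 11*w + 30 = (w - 2)*(w^2 - 2*w - 15) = (w - 2)*(w + 3)*(w - 5)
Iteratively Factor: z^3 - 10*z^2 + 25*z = (z - 5)*(z^2 - 5*z) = z*(z - 5)*(z - 5)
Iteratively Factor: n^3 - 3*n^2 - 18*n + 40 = (n + 4)*(n^2 - 7*n + 10) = (n - 2)*(n + 4)*(n - 5)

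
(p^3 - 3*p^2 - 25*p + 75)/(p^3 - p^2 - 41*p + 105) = (p + 5)/(p + 7)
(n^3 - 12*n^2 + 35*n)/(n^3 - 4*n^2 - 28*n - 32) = n*(-n^2 + 12*n - 35)/(-n^3 + 4*n^2 + 28*n + 32)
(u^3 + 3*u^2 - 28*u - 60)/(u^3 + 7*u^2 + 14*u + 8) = (u^2 + u - 30)/(u^2 + 5*u + 4)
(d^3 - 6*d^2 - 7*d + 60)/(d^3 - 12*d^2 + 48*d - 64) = (d^2 - 2*d - 15)/(d^2 - 8*d + 16)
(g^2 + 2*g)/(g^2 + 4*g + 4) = g/(g + 2)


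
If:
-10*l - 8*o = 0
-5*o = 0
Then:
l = 0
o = 0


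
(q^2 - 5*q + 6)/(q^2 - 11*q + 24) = (q - 2)/(q - 8)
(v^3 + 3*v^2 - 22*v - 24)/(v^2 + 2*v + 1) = (v^2 + 2*v - 24)/(v + 1)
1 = 1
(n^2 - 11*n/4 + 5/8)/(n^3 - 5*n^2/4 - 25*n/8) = (4*n - 1)/(n*(4*n + 5))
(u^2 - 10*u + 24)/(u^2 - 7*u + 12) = (u - 6)/(u - 3)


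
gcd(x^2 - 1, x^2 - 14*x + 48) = 1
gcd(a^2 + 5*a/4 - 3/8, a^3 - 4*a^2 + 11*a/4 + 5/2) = 1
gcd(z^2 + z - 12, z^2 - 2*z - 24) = z + 4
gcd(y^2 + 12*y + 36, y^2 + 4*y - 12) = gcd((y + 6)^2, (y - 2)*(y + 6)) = y + 6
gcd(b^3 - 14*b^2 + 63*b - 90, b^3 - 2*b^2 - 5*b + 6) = b - 3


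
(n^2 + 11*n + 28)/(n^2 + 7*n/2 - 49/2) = 2*(n + 4)/(2*n - 7)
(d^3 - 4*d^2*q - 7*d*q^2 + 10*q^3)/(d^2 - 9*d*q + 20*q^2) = (-d^2 - d*q + 2*q^2)/(-d + 4*q)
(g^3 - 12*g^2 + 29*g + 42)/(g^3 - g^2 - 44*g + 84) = (g^2 - 6*g - 7)/(g^2 + 5*g - 14)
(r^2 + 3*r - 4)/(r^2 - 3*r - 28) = (r - 1)/(r - 7)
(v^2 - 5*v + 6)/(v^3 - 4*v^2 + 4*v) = (v - 3)/(v*(v - 2))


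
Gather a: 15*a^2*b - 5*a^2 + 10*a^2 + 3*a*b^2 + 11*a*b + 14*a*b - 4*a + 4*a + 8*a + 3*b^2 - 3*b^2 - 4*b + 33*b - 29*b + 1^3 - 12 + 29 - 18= a^2*(15*b + 5) + a*(3*b^2 + 25*b + 8)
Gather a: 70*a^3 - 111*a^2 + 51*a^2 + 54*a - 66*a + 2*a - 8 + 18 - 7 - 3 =70*a^3 - 60*a^2 - 10*a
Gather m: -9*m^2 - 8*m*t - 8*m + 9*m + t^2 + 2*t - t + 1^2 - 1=-9*m^2 + m*(1 - 8*t) + t^2 + t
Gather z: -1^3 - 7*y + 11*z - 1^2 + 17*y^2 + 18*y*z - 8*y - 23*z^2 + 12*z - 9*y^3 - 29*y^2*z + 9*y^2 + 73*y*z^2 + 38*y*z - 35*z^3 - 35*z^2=-9*y^3 + 26*y^2 - 15*y - 35*z^3 + z^2*(73*y - 58) + z*(-29*y^2 + 56*y + 23) - 2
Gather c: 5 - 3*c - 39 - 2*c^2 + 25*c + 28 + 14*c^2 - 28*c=12*c^2 - 6*c - 6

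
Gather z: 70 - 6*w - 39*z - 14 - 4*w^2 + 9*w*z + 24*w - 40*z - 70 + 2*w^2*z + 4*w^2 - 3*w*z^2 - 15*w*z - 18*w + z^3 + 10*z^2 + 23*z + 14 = z^3 + z^2*(10 - 3*w) + z*(2*w^2 - 6*w - 56)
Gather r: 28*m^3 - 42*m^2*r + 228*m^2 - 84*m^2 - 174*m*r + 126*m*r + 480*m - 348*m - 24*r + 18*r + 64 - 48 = 28*m^3 + 144*m^2 + 132*m + r*(-42*m^2 - 48*m - 6) + 16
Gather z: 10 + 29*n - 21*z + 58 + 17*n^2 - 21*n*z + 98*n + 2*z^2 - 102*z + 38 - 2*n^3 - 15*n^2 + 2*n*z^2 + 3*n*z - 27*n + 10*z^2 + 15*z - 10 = -2*n^3 + 2*n^2 + 100*n + z^2*(2*n + 12) + z*(-18*n - 108) + 96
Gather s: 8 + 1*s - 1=s + 7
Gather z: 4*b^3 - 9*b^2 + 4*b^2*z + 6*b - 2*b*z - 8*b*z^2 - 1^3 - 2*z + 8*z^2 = 4*b^3 - 9*b^2 + 6*b + z^2*(8 - 8*b) + z*(4*b^2 - 2*b - 2) - 1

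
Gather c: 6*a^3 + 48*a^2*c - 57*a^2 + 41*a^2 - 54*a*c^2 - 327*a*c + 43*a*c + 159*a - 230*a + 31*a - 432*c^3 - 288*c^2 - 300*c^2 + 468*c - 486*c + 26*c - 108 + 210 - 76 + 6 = 6*a^3 - 16*a^2 - 40*a - 432*c^3 + c^2*(-54*a - 588) + c*(48*a^2 - 284*a + 8) + 32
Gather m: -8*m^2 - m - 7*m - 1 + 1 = -8*m^2 - 8*m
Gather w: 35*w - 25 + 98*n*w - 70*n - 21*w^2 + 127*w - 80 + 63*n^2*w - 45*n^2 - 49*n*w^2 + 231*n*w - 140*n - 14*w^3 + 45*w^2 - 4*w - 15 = -45*n^2 - 210*n - 14*w^3 + w^2*(24 - 49*n) + w*(63*n^2 + 329*n + 158) - 120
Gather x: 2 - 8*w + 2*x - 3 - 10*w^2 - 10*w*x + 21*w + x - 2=-10*w^2 + 13*w + x*(3 - 10*w) - 3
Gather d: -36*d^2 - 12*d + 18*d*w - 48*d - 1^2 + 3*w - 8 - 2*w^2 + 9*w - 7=-36*d^2 + d*(18*w - 60) - 2*w^2 + 12*w - 16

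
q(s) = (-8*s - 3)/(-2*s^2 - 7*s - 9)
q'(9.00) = -0.02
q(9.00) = 0.32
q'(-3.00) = -1.58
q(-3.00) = -3.50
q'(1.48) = -0.00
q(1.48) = 0.63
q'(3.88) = -0.05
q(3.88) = 0.51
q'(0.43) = 0.28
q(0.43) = 0.52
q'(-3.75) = -1.09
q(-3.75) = -2.48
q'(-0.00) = 0.63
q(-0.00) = 0.33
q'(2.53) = -0.05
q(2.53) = 0.59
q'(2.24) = -0.05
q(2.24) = 0.60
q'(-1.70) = 3.03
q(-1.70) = -3.68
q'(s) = (-8*s - 3)*(4*s + 7)/(-2*s^2 - 7*s - 9)^2 - 8/(-2*s^2 - 7*s - 9) = (-16*s^2 - 12*s + 51)/(4*s^4 + 28*s^3 + 85*s^2 + 126*s + 81)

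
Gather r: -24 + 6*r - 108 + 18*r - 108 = 24*r - 240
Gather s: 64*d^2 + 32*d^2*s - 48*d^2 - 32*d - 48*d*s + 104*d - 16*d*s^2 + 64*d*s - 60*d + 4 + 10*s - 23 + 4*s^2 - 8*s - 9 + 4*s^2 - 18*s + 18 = 16*d^2 + 12*d + s^2*(8 - 16*d) + s*(32*d^2 + 16*d - 16) - 10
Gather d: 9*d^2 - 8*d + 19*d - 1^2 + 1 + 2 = 9*d^2 + 11*d + 2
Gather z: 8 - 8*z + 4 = 12 - 8*z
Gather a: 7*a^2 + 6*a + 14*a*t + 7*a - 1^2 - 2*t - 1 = 7*a^2 + a*(14*t + 13) - 2*t - 2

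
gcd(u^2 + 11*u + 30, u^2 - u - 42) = u + 6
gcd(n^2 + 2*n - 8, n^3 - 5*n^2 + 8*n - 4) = n - 2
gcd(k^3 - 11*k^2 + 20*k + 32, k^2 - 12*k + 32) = k^2 - 12*k + 32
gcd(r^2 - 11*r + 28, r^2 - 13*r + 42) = r - 7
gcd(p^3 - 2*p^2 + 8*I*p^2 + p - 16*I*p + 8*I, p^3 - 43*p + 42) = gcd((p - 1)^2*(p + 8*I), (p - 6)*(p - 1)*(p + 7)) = p - 1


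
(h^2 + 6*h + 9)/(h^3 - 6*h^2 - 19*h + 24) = (h + 3)/(h^2 - 9*h + 8)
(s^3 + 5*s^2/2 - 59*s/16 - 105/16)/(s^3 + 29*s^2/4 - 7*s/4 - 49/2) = (4*s^2 + 17*s + 15)/(4*(s^2 + 9*s + 14))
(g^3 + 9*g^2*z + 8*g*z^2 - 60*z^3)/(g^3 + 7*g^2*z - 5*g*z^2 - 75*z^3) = (-g^2 - 4*g*z + 12*z^2)/(-g^2 - 2*g*z + 15*z^2)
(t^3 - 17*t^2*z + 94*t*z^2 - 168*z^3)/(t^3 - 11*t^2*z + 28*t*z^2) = (t - 6*z)/t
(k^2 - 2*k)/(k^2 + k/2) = 2*(k - 2)/(2*k + 1)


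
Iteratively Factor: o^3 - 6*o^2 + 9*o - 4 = (o - 4)*(o^2 - 2*o + 1) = (o - 4)*(o - 1)*(o - 1)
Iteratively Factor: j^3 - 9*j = (j)*(j^2 - 9) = j*(j + 3)*(j - 3)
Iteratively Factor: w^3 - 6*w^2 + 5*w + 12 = (w - 4)*(w^2 - 2*w - 3) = (w - 4)*(w - 3)*(w + 1)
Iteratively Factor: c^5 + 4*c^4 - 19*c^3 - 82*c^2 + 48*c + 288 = (c + 3)*(c^4 + c^3 - 22*c^2 - 16*c + 96) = (c + 3)^2*(c^3 - 2*c^2 - 16*c + 32) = (c - 4)*(c + 3)^2*(c^2 + 2*c - 8) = (c - 4)*(c + 3)^2*(c + 4)*(c - 2)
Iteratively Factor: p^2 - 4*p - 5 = (p + 1)*(p - 5)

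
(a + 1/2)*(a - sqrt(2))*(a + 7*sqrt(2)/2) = a^3 + a^2/2 + 5*sqrt(2)*a^2/2 - 7*a + 5*sqrt(2)*a/4 - 7/2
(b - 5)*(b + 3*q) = b^2 + 3*b*q - 5*b - 15*q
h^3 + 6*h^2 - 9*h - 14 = (h - 2)*(h + 1)*(h + 7)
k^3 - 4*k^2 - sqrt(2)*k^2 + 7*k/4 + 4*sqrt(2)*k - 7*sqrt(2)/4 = (k - 7/2)*(k - 1/2)*(k - sqrt(2))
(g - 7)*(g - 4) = g^2 - 11*g + 28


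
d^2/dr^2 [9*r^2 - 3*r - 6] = 18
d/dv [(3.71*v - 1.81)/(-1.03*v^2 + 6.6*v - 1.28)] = (3.8213*v^2 - 3.7286*v + 7.1972)/(1.0609*v^4 - 13.596*v^3 + 46.1968*v^2 - 16.896*v + 1.6384)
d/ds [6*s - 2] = 6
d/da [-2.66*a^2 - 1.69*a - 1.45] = -5.32*a - 1.69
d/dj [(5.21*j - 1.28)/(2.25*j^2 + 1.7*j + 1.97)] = (-11.7225*j^2 + 5.76*j + 12.4397)/(5.0625*j^4 + 7.65*j^3 + 11.755*j^2 + 6.698*j + 3.8809)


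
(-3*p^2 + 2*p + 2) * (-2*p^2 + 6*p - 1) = 6*p^4 - 22*p^3 + 11*p^2 + 10*p - 2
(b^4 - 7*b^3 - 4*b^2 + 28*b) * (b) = b^5 - 7*b^4 - 4*b^3 + 28*b^2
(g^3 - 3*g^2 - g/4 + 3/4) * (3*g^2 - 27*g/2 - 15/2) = 3*g^5 - 45*g^4/2 + 129*g^3/4 + 225*g^2/8 - 33*g/4 - 45/8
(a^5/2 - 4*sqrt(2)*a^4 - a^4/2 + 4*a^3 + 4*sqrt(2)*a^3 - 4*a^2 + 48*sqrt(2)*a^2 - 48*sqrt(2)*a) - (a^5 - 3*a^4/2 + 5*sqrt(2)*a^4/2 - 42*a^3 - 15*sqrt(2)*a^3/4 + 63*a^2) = -a^5/2 - 13*sqrt(2)*a^4/2 + a^4 + 31*sqrt(2)*a^3/4 + 46*a^3 - 67*a^2 + 48*sqrt(2)*a^2 - 48*sqrt(2)*a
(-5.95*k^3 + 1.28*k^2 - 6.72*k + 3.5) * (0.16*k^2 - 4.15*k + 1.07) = -0.952*k^5 + 24.8973*k^4 - 12.7537*k^3 + 29.8176*k^2 - 21.7154*k + 3.745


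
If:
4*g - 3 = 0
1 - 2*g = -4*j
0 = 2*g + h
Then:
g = 3/4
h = -3/2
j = 1/8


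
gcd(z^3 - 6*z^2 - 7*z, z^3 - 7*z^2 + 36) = 1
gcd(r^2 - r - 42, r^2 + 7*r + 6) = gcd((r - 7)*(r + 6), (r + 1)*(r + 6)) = r + 6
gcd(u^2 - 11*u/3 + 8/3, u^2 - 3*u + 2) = u - 1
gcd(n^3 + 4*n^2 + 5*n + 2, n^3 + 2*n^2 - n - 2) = n^2 + 3*n + 2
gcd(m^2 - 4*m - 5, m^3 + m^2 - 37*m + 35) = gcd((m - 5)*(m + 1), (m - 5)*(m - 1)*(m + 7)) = m - 5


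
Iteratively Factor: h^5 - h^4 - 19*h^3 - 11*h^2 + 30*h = (h - 5)*(h^4 + 4*h^3 + h^2 - 6*h) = (h - 5)*(h - 1)*(h^3 + 5*h^2 + 6*h) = (h - 5)*(h - 1)*(h + 2)*(h^2 + 3*h) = (h - 5)*(h - 1)*(h + 2)*(h + 3)*(h)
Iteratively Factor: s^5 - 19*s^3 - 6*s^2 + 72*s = (s + 3)*(s^4 - 3*s^3 - 10*s^2 + 24*s) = (s - 2)*(s + 3)*(s^3 - s^2 - 12*s) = (s - 4)*(s - 2)*(s + 3)*(s^2 + 3*s) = (s - 4)*(s - 2)*(s + 3)^2*(s)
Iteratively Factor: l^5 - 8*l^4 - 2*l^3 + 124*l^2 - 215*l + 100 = (l - 1)*(l^4 - 7*l^3 - 9*l^2 + 115*l - 100) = (l - 1)*(l + 4)*(l^3 - 11*l^2 + 35*l - 25) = (l - 5)*(l - 1)*(l + 4)*(l^2 - 6*l + 5) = (l - 5)^2*(l - 1)*(l + 4)*(l - 1)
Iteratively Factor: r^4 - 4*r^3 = (r - 4)*(r^3) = r*(r - 4)*(r^2) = r^2*(r - 4)*(r)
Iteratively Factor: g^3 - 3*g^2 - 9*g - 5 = (g - 5)*(g^2 + 2*g + 1) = (g - 5)*(g + 1)*(g + 1)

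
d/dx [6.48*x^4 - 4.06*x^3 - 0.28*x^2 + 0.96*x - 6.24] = 25.92*x^3 - 12.18*x^2 - 0.56*x + 0.96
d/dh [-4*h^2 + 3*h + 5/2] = 3 - 8*h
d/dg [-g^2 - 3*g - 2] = -2*g - 3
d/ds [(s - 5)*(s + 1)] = 2*s - 4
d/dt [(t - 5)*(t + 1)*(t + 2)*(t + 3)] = 4*t^3 + 3*t^2 - 38*t - 49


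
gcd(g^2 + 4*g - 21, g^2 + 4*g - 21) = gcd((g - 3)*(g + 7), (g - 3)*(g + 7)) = g^2 + 4*g - 21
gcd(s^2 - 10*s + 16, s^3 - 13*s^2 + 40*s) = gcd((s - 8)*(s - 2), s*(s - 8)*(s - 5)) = s - 8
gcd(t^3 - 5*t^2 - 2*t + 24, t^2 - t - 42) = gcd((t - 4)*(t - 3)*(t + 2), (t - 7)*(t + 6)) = 1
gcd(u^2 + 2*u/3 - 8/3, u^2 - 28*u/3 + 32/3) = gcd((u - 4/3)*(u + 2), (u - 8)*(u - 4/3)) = u - 4/3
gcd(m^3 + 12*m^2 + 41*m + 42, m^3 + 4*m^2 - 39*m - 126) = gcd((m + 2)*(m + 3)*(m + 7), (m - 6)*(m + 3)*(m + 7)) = m^2 + 10*m + 21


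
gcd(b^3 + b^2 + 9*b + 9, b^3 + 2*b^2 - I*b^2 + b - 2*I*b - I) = b + 1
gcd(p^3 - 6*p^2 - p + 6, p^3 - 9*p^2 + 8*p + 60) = p - 6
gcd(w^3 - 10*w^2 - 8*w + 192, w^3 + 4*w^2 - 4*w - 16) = w + 4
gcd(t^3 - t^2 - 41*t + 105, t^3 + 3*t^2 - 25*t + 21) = t^2 + 4*t - 21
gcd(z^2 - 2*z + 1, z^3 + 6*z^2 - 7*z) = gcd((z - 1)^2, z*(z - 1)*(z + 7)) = z - 1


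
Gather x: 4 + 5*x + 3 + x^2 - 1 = x^2 + 5*x + 6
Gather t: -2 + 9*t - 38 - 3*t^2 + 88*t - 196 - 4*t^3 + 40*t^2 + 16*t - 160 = -4*t^3 + 37*t^2 + 113*t - 396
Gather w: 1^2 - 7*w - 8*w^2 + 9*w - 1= -8*w^2 + 2*w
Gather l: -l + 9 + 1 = 10 - l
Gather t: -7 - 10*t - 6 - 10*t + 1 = -20*t - 12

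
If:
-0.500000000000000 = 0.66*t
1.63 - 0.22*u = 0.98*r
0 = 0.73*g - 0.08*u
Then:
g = 0.10958904109589*u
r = 1.66326530612245 - 0.224489795918367*u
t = -0.76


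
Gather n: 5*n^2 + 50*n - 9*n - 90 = 5*n^2 + 41*n - 90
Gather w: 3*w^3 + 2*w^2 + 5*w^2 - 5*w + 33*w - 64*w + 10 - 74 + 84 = 3*w^3 + 7*w^2 - 36*w + 20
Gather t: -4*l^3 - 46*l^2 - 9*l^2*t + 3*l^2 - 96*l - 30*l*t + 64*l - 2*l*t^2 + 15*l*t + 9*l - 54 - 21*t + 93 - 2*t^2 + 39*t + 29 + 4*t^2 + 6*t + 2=-4*l^3 - 43*l^2 - 23*l + t^2*(2 - 2*l) + t*(-9*l^2 - 15*l + 24) + 70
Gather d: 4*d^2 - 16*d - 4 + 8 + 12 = 4*d^2 - 16*d + 16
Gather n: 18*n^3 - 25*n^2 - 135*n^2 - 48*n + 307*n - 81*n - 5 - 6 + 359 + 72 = 18*n^3 - 160*n^2 + 178*n + 420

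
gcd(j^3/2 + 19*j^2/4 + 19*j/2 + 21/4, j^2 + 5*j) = 1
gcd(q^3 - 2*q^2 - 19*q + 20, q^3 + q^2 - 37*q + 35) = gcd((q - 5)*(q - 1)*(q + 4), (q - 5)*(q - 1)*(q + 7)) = q^2 - 6*q + 5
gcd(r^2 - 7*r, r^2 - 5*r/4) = r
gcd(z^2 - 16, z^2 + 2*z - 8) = z + 4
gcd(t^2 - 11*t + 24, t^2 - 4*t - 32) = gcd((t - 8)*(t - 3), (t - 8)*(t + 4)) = t - 8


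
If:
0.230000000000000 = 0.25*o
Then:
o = 0.92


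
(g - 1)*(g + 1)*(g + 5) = g^3 + 5*g^2 - g - 5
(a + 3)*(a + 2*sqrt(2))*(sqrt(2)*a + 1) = sqrt(2)*a^3 + 3*sqrt(2)*a^2 + 5*a^2 + 2*sqrt(2)*a + 15*a + 6*sqrt(2)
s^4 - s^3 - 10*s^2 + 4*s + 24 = (s - 3)*(s - 2)*(s + 2)^2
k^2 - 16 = (k - 4)*(k + 4)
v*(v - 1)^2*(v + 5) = v^4 + 3*v^3 - 9*v^2 + 5*v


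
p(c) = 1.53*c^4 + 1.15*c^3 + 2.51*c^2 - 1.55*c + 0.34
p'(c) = 6.12*c^3 + 3.45*c^2 + 5.02*c - 1.55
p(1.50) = 15.29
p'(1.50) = 34.40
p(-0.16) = 0.65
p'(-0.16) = -2.29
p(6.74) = 3613.44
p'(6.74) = 2062.84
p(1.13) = 5.95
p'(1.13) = 17.36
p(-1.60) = 14.56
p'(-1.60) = -25.82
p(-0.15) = 0.63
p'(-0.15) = -2.25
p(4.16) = 578.33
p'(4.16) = 519.62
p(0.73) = 1.43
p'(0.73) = 6.33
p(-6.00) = 1834.48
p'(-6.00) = -1229.39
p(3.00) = 173.26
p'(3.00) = 209.80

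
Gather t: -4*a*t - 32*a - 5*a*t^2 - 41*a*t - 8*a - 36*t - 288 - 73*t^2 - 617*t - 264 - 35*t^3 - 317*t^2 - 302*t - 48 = -40*a - 35*t^3 + t^2*(-5*a - 390) + t*(-45*a - 955) - 600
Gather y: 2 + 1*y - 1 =y + 1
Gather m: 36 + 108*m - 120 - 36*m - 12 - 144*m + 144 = 48 - 72*m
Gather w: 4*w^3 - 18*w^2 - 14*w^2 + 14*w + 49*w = 4*w^3 - 32*w^2 + 63*w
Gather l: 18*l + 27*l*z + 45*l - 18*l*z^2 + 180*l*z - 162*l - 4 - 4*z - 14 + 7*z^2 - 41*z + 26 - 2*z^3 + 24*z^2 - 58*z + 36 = l*(-18*z^2 + 207*z - 99) - 2*z^3 + 31*z^2 - 103*z + 44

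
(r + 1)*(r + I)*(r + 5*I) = r^3 + r^2 + 6*I*r^2 - 5*r + 6*I*r - 5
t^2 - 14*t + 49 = (t - 7)^2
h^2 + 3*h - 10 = (h - 2)*(h + 5)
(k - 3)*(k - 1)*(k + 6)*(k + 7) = k^4 + 9*k^3 - 7*k^2 - 129*k + 126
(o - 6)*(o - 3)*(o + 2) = o^3 - 7*o^2 + 36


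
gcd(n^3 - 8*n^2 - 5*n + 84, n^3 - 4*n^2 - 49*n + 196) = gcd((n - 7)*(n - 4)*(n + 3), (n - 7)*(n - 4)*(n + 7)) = n^2 - 11*n + 28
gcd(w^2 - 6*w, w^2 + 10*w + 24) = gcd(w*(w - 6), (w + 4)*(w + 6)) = 1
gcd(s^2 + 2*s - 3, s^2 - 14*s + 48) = 1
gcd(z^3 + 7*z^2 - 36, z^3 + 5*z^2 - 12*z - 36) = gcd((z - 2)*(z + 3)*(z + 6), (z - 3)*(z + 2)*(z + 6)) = z + 6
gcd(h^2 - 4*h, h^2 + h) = h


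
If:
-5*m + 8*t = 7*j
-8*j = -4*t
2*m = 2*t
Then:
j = 0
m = 0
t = 0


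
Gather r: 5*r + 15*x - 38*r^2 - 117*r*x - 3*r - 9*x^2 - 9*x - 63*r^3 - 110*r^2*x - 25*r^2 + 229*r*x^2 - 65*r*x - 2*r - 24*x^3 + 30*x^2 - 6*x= -63*r^3 + r^2*(-110*x - 63) + r*(229*x^2 - 182*x) - 24*x^3 + 21*x^2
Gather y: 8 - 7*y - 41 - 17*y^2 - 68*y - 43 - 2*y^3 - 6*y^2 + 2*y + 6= -2*y^3 - 23*y^2 - 73*y - 70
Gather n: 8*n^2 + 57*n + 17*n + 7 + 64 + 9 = 8*n^2 + 74*n + 80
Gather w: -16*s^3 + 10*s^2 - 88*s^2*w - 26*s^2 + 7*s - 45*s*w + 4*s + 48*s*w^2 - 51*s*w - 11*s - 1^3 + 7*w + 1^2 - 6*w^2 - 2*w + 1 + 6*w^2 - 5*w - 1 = -16*s^3 - 16*s^2 + 48*s*w^2 + w*(-88*s^2 - 96*s)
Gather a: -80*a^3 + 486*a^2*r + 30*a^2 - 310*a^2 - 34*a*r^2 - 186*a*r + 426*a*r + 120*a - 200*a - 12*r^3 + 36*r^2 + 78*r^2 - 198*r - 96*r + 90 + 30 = -80*a^3 + a^2*(486*r - 280) + a*(-34*r^2 + 240*r - 80) - 12*r^3 + 114*r^2 - 294*r + 120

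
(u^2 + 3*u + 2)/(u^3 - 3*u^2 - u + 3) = (u + 2)/(u^2 - 4*u + 3)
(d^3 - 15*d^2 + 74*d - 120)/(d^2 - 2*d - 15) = (d^2 - 10*d + 24)/(d + 3)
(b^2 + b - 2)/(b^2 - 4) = (b - 1)/(b - 2)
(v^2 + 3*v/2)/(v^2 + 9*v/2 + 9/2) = v/(v + 3)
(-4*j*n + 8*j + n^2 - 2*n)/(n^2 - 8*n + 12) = (-4*j + n)/(n - 6)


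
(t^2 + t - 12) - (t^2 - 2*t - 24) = 3*t + 12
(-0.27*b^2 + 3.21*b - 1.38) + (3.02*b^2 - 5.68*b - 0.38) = 2.75*b^2 - 2.47*b - 1.76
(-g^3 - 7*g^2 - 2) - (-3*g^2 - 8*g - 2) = -g^3 - 4*g^2 + 8*g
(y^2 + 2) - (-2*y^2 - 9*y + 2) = 3*y^2 + 9*y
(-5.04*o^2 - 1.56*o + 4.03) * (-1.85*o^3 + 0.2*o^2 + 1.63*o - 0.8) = 9.324*o^5 + 1.878*o^4 - 15.9827*o^3 + 2.2952*o^2 + 7.8169*o - 3.224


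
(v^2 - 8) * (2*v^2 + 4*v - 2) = 2*v^4 + 4*v^3 - 18*v^2 - 32*v + 16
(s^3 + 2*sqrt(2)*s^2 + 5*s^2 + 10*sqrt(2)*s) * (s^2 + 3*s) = s^5 + 2*sqrt(2)*s^4 + 8*s^4 + 15*s^3 + 16*sqrt(2)*s^3 + 30*sqrt(2)*s^2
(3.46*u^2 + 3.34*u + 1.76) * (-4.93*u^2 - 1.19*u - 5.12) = -17.0578*u^4 - 20.5836*u^3 - 30.3666*u^2 - 19.1952*u - 9.0112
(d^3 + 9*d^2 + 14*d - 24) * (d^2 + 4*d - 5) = d^5 + 13*d^4 + 45*d^3 - 13*d^2 - 166*d + 120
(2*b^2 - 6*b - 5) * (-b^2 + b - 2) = -2*b^4 + 8*b^3 - 5*b^2 + 7*b + 10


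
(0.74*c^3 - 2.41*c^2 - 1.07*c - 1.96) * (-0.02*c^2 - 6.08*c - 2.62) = -0.0148*c^5 - 4.451*c^4 + 12.7354*c^3 + 12.859*c^2 + 14.7202*c + 5.1352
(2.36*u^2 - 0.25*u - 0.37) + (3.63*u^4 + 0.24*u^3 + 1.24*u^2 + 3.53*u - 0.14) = 3.63*u^4 + 0.24*u^3 + 3.6*u^2 + 3.28*u - 0.51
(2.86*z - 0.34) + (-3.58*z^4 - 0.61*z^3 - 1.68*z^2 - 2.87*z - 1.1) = -3.58*z^4 - 0.61*z^3 - 1.68*z^2 - 0.0100000000000002*z - 1.44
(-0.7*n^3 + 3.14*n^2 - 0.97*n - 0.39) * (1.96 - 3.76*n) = 2.632*n^4 - 13.1784*n^3 + 9.8016*n^2 - 0.4348*n - 0.7644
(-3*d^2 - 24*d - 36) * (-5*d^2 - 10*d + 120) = 15*d^4 + 150*d^3 + 60*d^2 - 2520*d - 4320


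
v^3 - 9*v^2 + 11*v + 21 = (v - 7)*(v - 3)*(v + 1)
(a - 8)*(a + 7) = a^2 - a - 56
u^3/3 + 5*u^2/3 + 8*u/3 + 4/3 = (u/3 + 1/3)*(u + 2)^2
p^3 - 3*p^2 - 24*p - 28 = (p - 7)*(p + 2)^2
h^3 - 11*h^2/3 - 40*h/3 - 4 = (h - 6)*(h + 1/3)*(h + 2)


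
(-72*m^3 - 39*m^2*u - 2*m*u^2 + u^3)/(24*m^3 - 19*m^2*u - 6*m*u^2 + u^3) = (3*m + u)/(-m + u)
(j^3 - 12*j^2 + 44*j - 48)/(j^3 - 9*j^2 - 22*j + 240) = (j^2 - 6*j + 8)/(j^2 - 3*j - 40)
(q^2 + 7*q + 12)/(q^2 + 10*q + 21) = (q + 4)/(q + 7)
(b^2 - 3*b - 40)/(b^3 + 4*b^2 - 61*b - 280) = 1/(b + 7)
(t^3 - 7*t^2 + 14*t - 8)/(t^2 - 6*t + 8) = t - 1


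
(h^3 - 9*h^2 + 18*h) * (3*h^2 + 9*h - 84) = 3*h^5 - 18*h^4 - 111*h^3 + 918*h^2 - 1512*h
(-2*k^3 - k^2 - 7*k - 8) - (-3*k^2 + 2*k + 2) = -2*k^3 + 2*k^2 - 9*k - 10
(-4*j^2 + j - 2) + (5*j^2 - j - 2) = j^2 - 4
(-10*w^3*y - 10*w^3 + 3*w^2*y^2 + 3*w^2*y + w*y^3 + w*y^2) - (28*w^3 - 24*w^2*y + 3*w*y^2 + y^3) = -10*w^3*y - 38*w^3 + 3*w^2*y^2 + 27*w^2*y + w*y^3 - 2*w*y^2 - y^3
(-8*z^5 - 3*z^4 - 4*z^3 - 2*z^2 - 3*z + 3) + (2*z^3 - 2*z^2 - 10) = -8*z^5 - 3*z^4 - 2*z^3 - 4*z^2 - 3*z - 7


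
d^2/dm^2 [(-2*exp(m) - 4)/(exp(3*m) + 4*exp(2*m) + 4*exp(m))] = 4*(-2*exp(2*m) - 3*exp(m) - 2)*exp(-m)/(exp(3*m) + 6*exp(2*m) + 12*exp(m) + 8)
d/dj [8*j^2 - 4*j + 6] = 16*j - 4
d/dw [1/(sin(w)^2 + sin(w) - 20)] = -(2*sin(w) + 1)*cos(w)/(sin(w)^2 + sin(w) - 20)^2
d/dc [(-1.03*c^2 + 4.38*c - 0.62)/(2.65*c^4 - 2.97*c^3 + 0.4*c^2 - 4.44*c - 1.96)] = (5.459*c^5 - 37.8801*c^4 + 32.5892*c^3 - 2.703*c^2 + 4.5336*c - 11.3376)/(7.0225*c^8 - 15.741*c^7 + 10.9409*c^6 - 25.908*c^5 + 16.1456*c^4 + 8.0904*c^3 + 18.1456*c^2 + 17.4048*c + 3.8416)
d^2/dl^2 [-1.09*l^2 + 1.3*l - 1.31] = -2.18000000000000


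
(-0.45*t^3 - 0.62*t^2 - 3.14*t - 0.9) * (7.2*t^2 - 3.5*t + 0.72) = -3.24*t^5 - 2.889*t^4 - 20.762*t^3 + 4.0636*t^2 + 0.8892*t - 0.648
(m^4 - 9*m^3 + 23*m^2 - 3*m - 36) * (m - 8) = m^5 - 17*m^4 + 95*m^3 - 187*m^2 - 12*m + 288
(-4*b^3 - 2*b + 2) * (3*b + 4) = -12*b^4 - 16*b^3 - 6*b^2 - 2*b + 8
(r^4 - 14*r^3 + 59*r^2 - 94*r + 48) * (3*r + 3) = 3*r^5 - 39*r^4 + 135*r^3 - 105*r^2 - 138*r + 144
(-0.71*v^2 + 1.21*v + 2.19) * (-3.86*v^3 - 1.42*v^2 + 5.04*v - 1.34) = 2.7406*v^5 - 3.6624*v^4 - 13.75*v^3 + 3.94*v^2 + 9.4162*v - 2.9346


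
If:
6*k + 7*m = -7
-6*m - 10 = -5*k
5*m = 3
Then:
No Solution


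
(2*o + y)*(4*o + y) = 8*o^2 + 6*o*y + y^2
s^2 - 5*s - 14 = (s - 7)*(s + 2)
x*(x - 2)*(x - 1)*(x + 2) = x^4 - x^3 - 4*x^2 + 4*x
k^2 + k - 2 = (k - 1)*(k + 2)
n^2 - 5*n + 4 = (n - 4)*(n - 1)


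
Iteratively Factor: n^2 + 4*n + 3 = (n + 1)*(n + 3)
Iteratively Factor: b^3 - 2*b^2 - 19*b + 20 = (b + 4)*(b^2 - 6*b + 5) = (b - 1)*(b + 4)*(b - 5)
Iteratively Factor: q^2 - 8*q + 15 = (q - 5)*(q - 3)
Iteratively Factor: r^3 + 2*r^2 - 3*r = (r - 1)*(r^2 + 3*r) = r*(r - 1)*(r + 3)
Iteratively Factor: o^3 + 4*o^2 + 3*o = (o + 3)*(o^2 + o) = (o + 1)*(o + 3)*(o)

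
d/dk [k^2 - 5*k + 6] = 2*k - 5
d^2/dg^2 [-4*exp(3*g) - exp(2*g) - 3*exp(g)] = (-36*exp(2*g) - 4*exp(g) - 3)*exp(g)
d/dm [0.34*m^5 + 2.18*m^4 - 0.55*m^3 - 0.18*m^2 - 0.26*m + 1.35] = 1.7*m^4 + 8.72*m^3 - 1.65*m^2 - 0.36*m - 0.26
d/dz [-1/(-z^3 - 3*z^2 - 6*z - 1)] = 3*(-z^2 - 2*z - 2)/(z^3 + 3*z^2 + 6*z + 1)^2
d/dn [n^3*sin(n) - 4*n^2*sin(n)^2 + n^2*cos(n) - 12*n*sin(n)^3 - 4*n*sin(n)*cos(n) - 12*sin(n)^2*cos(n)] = n^3*cos(n) + 2*n^2*sin(n) - 4*n^2*sin(2*n) - 7*n*cos(n) + 9*n*cos(3*n) - 4*n - 6*sin(n) - 2*sin(2*n) - 6*sin(3*n)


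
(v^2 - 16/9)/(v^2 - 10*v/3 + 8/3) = (v + 4/3)/(v - 2)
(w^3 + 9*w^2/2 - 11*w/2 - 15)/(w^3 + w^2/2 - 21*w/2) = (2*w^3 + 9*w^2 - 11*w - 30)/(w*(2*w^2 + w - 21))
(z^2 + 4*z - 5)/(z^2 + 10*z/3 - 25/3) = 3*(z - 1)/(3*z - 5)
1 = 1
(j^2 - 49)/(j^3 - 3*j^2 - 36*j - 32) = (49 - j^2)/(-j^3 + 3*j^2 + 36*j + 32)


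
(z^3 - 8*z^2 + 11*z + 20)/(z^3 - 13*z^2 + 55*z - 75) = (z^2 - 3*z - 4)/(z^2 - 8*z + 15)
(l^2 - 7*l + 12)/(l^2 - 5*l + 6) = (l - 4)/(l - 2)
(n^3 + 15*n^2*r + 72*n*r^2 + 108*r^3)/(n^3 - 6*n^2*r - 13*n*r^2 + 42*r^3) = (n^2 + 12*n*r + 36*r^2)/(n^2 - 9*n*r + 14*r^2)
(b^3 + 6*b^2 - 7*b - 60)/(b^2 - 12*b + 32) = (b^3 + 6*b^2 - 7*b - 60)/(b^2 - 12*b + 32)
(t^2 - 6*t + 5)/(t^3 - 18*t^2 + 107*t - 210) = (t - 1)/(t^2 - 13*t + 42)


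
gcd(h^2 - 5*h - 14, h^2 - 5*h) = 1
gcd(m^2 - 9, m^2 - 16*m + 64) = 1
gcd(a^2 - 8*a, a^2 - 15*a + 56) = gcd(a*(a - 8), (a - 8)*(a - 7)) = a - 8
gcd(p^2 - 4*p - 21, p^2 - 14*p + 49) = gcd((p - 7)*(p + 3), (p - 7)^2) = p - 7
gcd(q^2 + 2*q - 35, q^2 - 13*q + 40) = q - 5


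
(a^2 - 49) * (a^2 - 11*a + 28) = a^4 - 11*a^3 - 21*a^2 + 539*a - 1372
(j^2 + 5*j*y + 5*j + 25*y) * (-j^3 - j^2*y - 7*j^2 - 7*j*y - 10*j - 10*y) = -j^5 - 6*j^4*y - 12*j^4 - 5*j^3*y^2 - 72*j^3*y - 45*j^3 - 60*j^2*y^2 - 270*j^2*y - 50*j^2 - 225*j*y^2 - 300*j*y - 250*y^2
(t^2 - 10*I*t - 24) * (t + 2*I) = t^3 - 8*I*t^2 - 4*t - 48*I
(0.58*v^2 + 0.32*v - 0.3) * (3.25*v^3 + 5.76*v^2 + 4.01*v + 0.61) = 1.885*v^5 + 4.3808*v^4 + 3.194*v^3 - 0.0910000000000002*v^2 - 1.0078*v - 0.183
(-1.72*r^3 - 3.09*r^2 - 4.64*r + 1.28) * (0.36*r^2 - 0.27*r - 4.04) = -0.6192*r^5 - 0.648*r^4 + 6.1127*r^3 + 14.1972*r^2 + 18.4*r - 5.1712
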